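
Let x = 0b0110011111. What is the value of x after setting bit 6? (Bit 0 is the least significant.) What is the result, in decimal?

x = 0110011111
bit 6 is currently 0; set it via x | (1 << 6) = x | 64
→ 0111011111 = 479

479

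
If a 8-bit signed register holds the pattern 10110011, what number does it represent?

-77

pattern = 10110011 (MSB is 1 ⇒ negative)
Invert: 01001100, add 1 → 01001101 = 77, so the value is -77.
(Equivalently: 179 - 2^8 = 179 - 256 = -77.)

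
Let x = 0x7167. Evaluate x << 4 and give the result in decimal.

464496

0x7167 = 0000111000101100111
shift left by 4 → 1110001011001110000 = 464496
(equivalently, 29031 × 2^4 = 29031 × 16)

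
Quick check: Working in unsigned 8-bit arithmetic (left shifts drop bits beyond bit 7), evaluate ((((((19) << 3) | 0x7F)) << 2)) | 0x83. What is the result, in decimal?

19 = 00010011
→ << 3 (mod 2^8) → 10011000 = 152
0x7F = 01111111
→ | → 11111111 = 255
→ << 2 (mod 2^8) → 11111100 = 252
0x83 = 10000011
→ | → 11111111 = 255

255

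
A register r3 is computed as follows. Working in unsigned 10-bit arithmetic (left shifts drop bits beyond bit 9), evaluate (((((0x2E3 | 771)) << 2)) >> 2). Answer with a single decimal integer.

0x2E3 = 1011100011
771 = 1100000011
→ | → 1111100011 = 995
→ << 2 (mod 2^10) → 1110001100 = 908
→ >> 2 → 0011100011 = 227

227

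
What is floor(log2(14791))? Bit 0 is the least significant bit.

14791 = 11100111000111
The topmost 1 is at position 13 (since 2^13 = 8192 ≤ 14791 < 16384).

13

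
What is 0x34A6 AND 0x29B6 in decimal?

8358

0x34A6 = 11010010100110
0x29B6 = 10100110110110
AND → 10000010100110 = 8358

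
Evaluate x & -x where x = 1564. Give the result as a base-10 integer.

4

x = 11000011100 = 1564
-x (two's complement) = …00111100100
AND   = 00000000100 = 4
(x & -x isolates the lowest set bit of x.)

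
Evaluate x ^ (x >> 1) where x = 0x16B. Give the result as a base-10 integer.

x = 101101011 = 363
x>>1 = 010110101
XOR  = 111011110 = 478
(x ^ (x >> 1) gives the standard binary-reflected Gray code of x.)

478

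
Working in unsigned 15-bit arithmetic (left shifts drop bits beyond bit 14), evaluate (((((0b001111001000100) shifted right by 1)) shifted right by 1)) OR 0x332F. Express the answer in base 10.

0b001111001000100 = 001111001000100
→ shifted right by 1 → 000111100100010 = 3874
→ shifted right by 1 → 000011110010001 = 1937
0x332F = 011001100101111
→ OR → 011011110111111 = 14271

14271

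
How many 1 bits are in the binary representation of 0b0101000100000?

3

n = 101000100000
Count the 1s: 1 + 1 + 1 = 3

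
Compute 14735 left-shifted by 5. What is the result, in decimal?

471520

14735 = 0000011100110001111
shift left by 5 → 1110011000111100000 = 471520
(equivalently, 14735 × 2^5 = 14735 × 32)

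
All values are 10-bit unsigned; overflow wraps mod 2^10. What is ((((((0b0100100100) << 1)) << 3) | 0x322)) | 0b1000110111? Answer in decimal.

0b0100100100 = 0100100100
→ << 1 (mod 2^10) → 1001001000 = 584
→ << 3 (mod 2^10) → 1001000000 = 576
0x322 = 1100100010
→ | → 1101100010 = 866
0b1000110111 = 1000110111
→ | → 1101110111 = 887

887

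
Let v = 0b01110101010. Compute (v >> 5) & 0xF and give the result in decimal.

v = 01110101010
Shift right by 5: 011101
Mask low 4 bits: 1101 = 13

13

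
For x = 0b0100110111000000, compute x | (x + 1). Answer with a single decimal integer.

x = 100110111000000 = 19904
x + 1 = 100110111000001
OR    = 100110111000001 = 19905
(x | (x + 1) sets the lowest cleared bit.)

19905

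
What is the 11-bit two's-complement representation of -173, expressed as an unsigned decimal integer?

1875

173 in 11 bits: 00010101101
Invert: 11101010010
Add 1:  11101010011 = 1875
(Check: 2^11 - 173 = 2048 - 173 = 1875.)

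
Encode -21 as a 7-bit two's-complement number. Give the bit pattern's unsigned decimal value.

21 in 7 bits: 0010101
Invert: 1101010
Add 1:  1101011 = 107
(Check: 2^7 - 21 = 128 - 21 = 107.)

107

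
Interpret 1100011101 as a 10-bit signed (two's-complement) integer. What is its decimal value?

pattern = 1100011101 (MSB is 1 ⇒ negative)
Invert: 0011100010, add 1 → 0011100011 = 227, so the value is -227.
(Equivalently: 797 - 2^10 = 797 - 1024 = -227.)

-227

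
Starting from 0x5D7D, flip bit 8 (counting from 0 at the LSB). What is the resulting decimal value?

x = 101110101111101
bit 8 is currently 1; toggle it via x ^ (1 << 8) = x ^ 256
→ 101110001111101 = 23677

23677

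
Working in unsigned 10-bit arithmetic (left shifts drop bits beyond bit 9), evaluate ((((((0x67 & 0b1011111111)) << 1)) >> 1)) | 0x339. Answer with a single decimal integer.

895

0x67 = 0001100111
0b1011111111 = 1011111111
→ & → 0001100111 = 103
→ << 1 (mod 2^10) → 0011001110 = 206
→ >> 1 → 0001100111 = 103
0x339 = 1100111001
→ | → 1101111111 = 895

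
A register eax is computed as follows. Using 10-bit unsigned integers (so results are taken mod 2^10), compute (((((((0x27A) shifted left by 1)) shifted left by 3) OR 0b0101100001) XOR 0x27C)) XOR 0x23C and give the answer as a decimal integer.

929

0x27A = 1001111010
→ shifted left by 1 (mod 2^10) → 0011110100 = 244
→ shifted left by 3 (mod 2^10) → 1110100000 = 928
0b0101100001 = 0101100001
→ OR → 1111100001 = 993
0x27C = 1001111100
→ XOR → 0110011101 = 413
0x23C = 1000111100
→ XOR → 1110100001 = 929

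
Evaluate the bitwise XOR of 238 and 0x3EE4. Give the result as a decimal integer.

238 = 00000011101110
0x3EE4 = 11111011100100
XOR → 11111000001010 = 15882

15882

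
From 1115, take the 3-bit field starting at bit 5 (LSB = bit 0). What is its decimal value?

2

v = 10001011011
Shift right by 5: 100010
Mask low 3 bits: 010 = 2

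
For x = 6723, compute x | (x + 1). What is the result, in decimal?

x = 1101001000011 = 6723
x + 1 = 1101001000100
OR    = 1101001000111 = 6727
(x | (x + 1) sets the lowest cleared bit.)

6727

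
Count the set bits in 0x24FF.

0x24FF = 10010011111111
Count the 1s: 1 + 1 + 1 + 1 + 1 + 1 + 1 + 1 + 1 + 1 = 10

10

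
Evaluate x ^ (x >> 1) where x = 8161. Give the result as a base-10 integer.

4113

x = 1111111100001 = 8161
x>>1 = 0111111110000
XOR  = 1000000010001 = 4113
(x ^ (x >> 1) gives the standard binary-reflected Gray code of x.)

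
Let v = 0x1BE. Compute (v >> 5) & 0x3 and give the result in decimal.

1

v = 110111110
Shift right by 5: 1101
Mask low 2 bits: 01 = 1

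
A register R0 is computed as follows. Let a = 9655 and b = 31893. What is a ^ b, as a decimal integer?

22818

9655 = 010010110110111
31893 = 111110010010101
XOR → 101100100100010 = 22818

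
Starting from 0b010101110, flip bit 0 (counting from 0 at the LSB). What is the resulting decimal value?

175

x = 010101110
bit 0 is currently 0; toggle it via x ^ (1 << 0) = x ^ 1
→ 010101111 = 175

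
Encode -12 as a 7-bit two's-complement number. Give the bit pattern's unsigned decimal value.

116

12 in 7 bits: 0001100
Invert: 1110011
Add 1:  1110100 = 116
(Check: 2^7 - 12 = 128 - 12 = 116.)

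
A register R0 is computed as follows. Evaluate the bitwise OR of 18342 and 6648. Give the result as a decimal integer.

24574

18342 = 100011110100110
6648 = 001100111111000
 OR → 101111111111110 = 24574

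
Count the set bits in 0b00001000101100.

4

n = 1000101100
Count the 1s: 1 + 1 + 1 + 1 = 4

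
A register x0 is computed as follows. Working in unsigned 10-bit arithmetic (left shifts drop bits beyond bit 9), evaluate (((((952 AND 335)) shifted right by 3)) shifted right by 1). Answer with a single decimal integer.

16

952 = 1110111000
335 = 0101001111
→ AND → 0100001000 = 264
→ shifted right by 3 → 0000100001 = 33
→ shifted right by 1 → 0000010000 = 16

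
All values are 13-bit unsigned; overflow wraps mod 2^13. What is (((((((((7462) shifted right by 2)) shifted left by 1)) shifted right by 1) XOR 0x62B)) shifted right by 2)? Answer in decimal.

88

7462 = 1110100100110
→ shifted right by 2 → 0011101001001 = 1865
→ shifted left by 1 (mod 2^13) → 0111010010010 = 3730
→ shifted right by 1 → 0011101001001 = 1865
0x62B = 0011000101011
→ XOR → 0000101100010 = 354
→ shifted right by 2 → 0000001011000 = 88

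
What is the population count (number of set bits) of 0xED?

6

0xED = 11101101
Count the 1s: 1 + 1 + 1 + 1 + 1 + 1 = 6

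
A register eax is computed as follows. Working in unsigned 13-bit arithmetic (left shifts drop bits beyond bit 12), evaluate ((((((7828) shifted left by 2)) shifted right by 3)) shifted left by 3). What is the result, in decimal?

7828 = 1111010010100
→ shifted left by 2 (mod 2^13) → 1101001010000 = 6736
→ shifted right by 3 → 0001101001010 = 842
→ shifted left by 3 (mod 2^13) → 1101001010000 = 6736

6736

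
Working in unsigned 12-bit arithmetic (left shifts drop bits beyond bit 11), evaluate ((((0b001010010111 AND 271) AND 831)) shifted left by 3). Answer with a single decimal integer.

0b001010010111 = 001010010111
271 = 000100001111
→ AND → 000000000111 = 7
831 = 001100111111
→ AND → 000000000111 = 7
→ shifted left by 3 (mod 2^12) → 000000111000 = 56

56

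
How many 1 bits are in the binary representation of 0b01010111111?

8

n = 1010111111
Count the 1s: 1 + 1 + 1 + 1 + 1 + 1 + 1 + 1 = 8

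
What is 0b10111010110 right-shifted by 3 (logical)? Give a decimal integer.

x = 10111010110
shift right by 3 → 00010111010 = 186
(equivalently, floor(1494 / 8))

186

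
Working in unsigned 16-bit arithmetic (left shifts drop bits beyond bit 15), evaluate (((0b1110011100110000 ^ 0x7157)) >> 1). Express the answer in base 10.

19251

0b1110011100110000 = 1110011100110000
0x7157 = 0111000101010111
→ ^ → 1001011001100111 = 38503
→ >> 1 → 0100101100110011 = 19251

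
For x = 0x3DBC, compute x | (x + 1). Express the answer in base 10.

15805

x = 11110110111100 = 15804
x + 1 = 11110110111101
OR    = 11110110111101 = 15805
(x | (x + 1) sets the lowest cleared bit.)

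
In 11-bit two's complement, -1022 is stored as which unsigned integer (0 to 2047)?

1022 in 11 bits: 01111111110
Invert: 10000000001
Add 1:  10000000010 = 1026
(Check: 2^11 - 1022 = 2048 - 1022 = 1026.)

1026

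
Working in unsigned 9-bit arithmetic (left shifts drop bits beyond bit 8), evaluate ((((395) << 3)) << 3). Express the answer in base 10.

395 = 110001011
→ << 3 (mod 2^9) → 001011000 = 88
→ << 3 (mod 2^9) → 011000000 = 192

192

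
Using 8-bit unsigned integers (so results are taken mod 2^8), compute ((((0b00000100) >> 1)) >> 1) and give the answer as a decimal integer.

0b00000100 = 00000100
→ >> 1 → 00000010 = 2
→ >> 1 → 00000001 = 1

1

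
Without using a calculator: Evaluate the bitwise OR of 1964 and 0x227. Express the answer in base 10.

1964 = 11110101100
0x227 = 01000100111
 OR → 11110101111 = 1967

1967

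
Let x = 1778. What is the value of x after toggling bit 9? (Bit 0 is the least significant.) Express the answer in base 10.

x = 11011110010
bit 9 is currently 1; toggle it via x ^ (1 << 9) = x ^ 512
→ 10011110010 = 1266

1266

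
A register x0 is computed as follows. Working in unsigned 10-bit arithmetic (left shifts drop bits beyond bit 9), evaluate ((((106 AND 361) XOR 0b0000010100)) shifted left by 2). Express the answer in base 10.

496

106 = 0001101010
361 = 0101101001
→ AND → 0001101000 = 104
0b0000010100 = 0000010100
→ XOR → 0001111100 = 124
→ shifted left by 2 (mod 2^10) → 0111110000 = 496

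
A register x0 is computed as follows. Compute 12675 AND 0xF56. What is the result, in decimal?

258

12675 = 11000110000011
0xF56 = 00111101010110
AND → 00000100000010 = 258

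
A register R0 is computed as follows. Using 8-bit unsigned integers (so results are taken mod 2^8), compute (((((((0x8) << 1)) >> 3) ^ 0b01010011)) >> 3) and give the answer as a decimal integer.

0x8 = 00001000
→ << 1 (mod 2^8) → 00010000 = 16
→ >> 3 → 00000010 = 2
0b01010011 = 01010011
→ ^ → 01010001 = 81
→ >> 3 → 00001010 = 10

10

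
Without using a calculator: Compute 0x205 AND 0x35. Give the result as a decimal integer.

0x205 = 1000000101
0x35 = 0000110101
AND → 0000000101 = 5

5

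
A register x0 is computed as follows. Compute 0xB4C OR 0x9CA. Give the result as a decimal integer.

3022

0xB4C = 101101001100
0x9CA = 100111001010
 OR → 101111001110 = 3022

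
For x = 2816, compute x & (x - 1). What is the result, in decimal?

x = 101100000000 = 2816
x - 1 = 101011111111
AND   = 101000000000 = 2560
(x & (x - 1) clears the lowest set bit of x.)

2560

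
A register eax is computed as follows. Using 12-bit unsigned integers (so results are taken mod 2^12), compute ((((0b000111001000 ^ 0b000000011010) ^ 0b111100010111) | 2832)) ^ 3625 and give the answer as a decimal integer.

508

0b000111001000 = 000111001000
0b000000011010 = 000000011010
→ ^ → 000111010010 = 466
0b111100010111 = 111100010111
→ ^ → 111011000101 = 3781
2832 = 101100010000
→ | → 111111010101 = 4053
3625 = 111000101001
→ ^ → 000111111100 = 508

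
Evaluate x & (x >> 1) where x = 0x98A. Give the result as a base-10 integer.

x = 100110001010 = 2442
x>>1 = 010011000101
AND  = 000010000000 = 128
(x & (x >> 1) has a 1 wherever x has two consecutive 1 bits.)

128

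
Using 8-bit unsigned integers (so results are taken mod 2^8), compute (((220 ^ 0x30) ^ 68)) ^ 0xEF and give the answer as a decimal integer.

220 = 11011100
0x30 = 00110000
→ ^ → 11101100 = 236
68 = 01000100
→ ^ → 10101000 = 168
0xEF = 11101111
→ ^ → 01000111 = 71

71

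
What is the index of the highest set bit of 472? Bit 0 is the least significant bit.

8

472 = 111011000
The topmost 1 is at position 8 (since 2^8 = 256 ≤ 472 < 512).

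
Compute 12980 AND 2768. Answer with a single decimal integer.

12980 = 11001010110100
2768 = 00101011010000
AND → 00001010010000 = 656

656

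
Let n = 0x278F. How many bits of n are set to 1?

0x278F = 10011110001111
Count the 1s: 1 + 1 + 1 + 1 + 1 + 1 + 1 + 1 + 1 = 9

9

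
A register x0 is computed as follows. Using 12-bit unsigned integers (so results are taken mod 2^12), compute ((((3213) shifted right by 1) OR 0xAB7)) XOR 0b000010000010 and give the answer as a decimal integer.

3701

3213 = 110010001101
→ shifted right by 1 → 011001000110 = 1606
0xAB7 = 101010110111
→ OR → 111011110111 = 3831
0b000010000010 = 000010000010
→ XOR → 111001110101 = 3701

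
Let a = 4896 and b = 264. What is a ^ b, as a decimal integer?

4648

4896 = 1001100100000
264 = 0000100001000
XOR → 1001000101000 = 4648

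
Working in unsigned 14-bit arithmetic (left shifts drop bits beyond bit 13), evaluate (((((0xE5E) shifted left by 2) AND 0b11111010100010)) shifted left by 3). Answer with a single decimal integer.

256

0xE5E = 00111001011110
→ shifted left by 2 (mod 2^14) → 11100101111000 = 14712
0b11111010100010 = 11111010100010
→ AND → 11100000100000 = 14368
→ shifted left by 3 (mod 2^14) → 00000100000000 = 256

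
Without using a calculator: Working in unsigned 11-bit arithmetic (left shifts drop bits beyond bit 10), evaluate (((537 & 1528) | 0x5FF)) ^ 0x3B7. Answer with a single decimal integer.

537 = 01000011001
1528 = 10111111000
→ & → 00000011000 = 24
0x5FF = 10111111111
→ | → 10111111111 = 1535
0x3B7 = 01110110111
→ ^ → 11001001000 = 1608

1608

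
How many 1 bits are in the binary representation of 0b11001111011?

8

n = 11001111011
Count the 1s: 1 + 1 + 1 + 1 + 1 + 1 + 1 + 1 = 8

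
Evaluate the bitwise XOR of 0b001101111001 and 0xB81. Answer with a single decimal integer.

2296

a = 001101111001
0xB81 = 101110000001
XOR → 100011111000 = 2296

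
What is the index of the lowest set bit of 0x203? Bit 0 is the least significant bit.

0x203 = 1000000011
Trailing zeros: 0, so the lowest set bit is bit 0 (value 1).

0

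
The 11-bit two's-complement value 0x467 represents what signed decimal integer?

-921

pattern = 10001100111 (MSB is 1 ⇒ negative)
Invert: 01110011000, add 1 → 01110011001 = 921, so the value is -921.
(Equivalently: 1127 - 2^11 = 1127 - 2048 = -921.)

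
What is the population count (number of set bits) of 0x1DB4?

8

0x1DB4 = 1110110110100
Count the 1s: 1 + 1 + 1 + 1 + 1 + 1 + 1 + 1 = 8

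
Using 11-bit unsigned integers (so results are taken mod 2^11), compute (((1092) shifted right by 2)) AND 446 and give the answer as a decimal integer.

1092 = 10001000100
→ shifted right by 2 → 00100010001 = 273
446 = 00110111110
→ AND → 00100010000 = 272

272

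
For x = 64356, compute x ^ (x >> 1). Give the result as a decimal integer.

x = 1111101101100100 = 64356
x>>1 = 0111110110110010
XOR  = 1000011011010110 = 34518
(x ^ (x >> 1) gives the standard binary-reflected Gray code of x.)

34518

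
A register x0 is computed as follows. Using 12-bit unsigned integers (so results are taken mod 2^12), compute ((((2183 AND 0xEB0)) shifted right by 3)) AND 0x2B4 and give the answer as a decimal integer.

2183 = 100010000111
0xEB0 = 111010110000
→ AND → 100010000000 = 2176
→ shifted right by 3 → 000100010000 = 272
0x2B4 = 001010110100
→ AND → 000000010000 = 16

16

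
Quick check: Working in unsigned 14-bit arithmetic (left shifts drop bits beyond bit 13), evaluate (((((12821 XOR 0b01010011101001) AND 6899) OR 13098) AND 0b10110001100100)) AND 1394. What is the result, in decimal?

96

12821 = 11001000010101
0b01010011101001 = 01010011101001
→ XOR → 10011011111100 = 9980
6899 = 01101011110011
→ AND → 00001011110000 = 752
13098 = 11001100101010
→ OR → 11001111111010 = 13306
0b10110001100100 = 10110001100100
→ AND → 10000001100000 = 8288
1394 = 00010101110010
→ AND → 00000001100000 = 96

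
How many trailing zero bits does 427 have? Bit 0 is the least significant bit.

427 = 110101011
Trailing zeros: 0, so the lowest set bit is bit 0 (value 1).

0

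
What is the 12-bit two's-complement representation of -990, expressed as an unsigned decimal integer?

3106

990 in 12 bits: 001111011110
Invert: 110000100001
Add 1:  110000100010 = 3106
(Check: 2^12 - 990 = 4096 - 990 = 3106.)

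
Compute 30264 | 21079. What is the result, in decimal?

30335

30264 = 111011000111000
21079 = 101001001010111
 OR → 111011001111111 = 30335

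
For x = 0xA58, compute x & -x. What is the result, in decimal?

x = 101001011000 = 2648
-x (two's complement) = …010110101000
AND   = 000000001000 = 8
(x & -x isolates the lowest set bit of x.)

8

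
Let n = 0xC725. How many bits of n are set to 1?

8

0xC725 = 1100011100100101
Count the 1s: 1 + 1 + 1 + 1 + 1 + 1 + 1 + 1 = 8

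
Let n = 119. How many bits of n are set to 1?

119 = 1110111
Count the 1s: 1 + 1 + 1 + 1 + 1 + 1 = 6

6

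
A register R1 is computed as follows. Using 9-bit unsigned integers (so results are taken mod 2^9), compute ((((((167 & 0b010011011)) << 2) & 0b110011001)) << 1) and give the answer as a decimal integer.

16

167 = 010100111
0b010011011 = 010011011
→ & → 010000011 = 131
→ << 2 (mod 2^9) → 000001100 = 12
0b110011001 = 110011001
→ & → 000001000 = 8
→ << 1 (mod 2^9) → 000010000 = 16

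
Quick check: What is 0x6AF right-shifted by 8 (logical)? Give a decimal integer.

6

0x6AF = 11010101111
shift right by 8 → 00000000110 = 6
(equivalently, floor(1711 / 256))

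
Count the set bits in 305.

4

305 = 100110001
Count the 1s: 1 + 1 + 1 + 1 = 4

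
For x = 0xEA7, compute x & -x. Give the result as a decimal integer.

1

x = 111010100111 = 3751
-x (two's complement) = …000101011001
AND   = 000000000001 = 1
(x & -x isolates the lowest set bit of x.)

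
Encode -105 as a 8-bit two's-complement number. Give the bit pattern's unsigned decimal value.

105 in 8 bits: 01101001
Invert: 10010110
Add 1:  10010111 = 151
(Check: 2^8 - 105 = 256 - 105 = 151.)

151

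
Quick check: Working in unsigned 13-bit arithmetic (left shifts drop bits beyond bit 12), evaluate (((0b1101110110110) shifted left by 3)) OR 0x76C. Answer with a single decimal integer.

8188

0b1101110110110 = 1101110110110
→ shifted left by 3 (mod 2^13) → 1110110110000 = 7600
0x76C = 0011101101100
→ OR → 1111111111100 = 8188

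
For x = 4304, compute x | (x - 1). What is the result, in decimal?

4319

x = 1000011010000 = 4304
x - 1 = 1000011001111
OR    = 1000011011111 = 4319
(x | (x - 1) sets all bits below the lowest set bit.)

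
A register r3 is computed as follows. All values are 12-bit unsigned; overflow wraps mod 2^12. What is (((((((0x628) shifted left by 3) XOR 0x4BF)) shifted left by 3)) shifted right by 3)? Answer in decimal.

0x628 = 011000101000
→ shifted left by 3 (mod 2^12) → 000101000000 = 320
0x4BF = 010010111111
→ XOR → 010111111111 = 1535
→ shifted left by 3 (mod 2^12) → 111111111000 = 4088
→ shifted right by 3 → 000111111111 = 511

511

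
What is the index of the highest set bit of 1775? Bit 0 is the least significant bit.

10

1775 = 11011101111
The topmost 1 is at position 10 (since 2^10 = 1024 ≤ 1775 < 2048).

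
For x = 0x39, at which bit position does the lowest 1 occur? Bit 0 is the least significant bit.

0

0x39 = 111001
Trailing zeros: 0, so the lowest set bit is bit 0 (value 1).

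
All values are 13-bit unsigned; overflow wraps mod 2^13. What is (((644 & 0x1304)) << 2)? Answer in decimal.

2064

644 = 0001010000100
0x1304 = 1001100000100
→ & → 0001000000100 = 516
→ << 2 (mod 2^13) → 0100000010000 = 2064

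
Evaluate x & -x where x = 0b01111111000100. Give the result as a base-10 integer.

x = 1111111000100 = 8132
-x (two's complement) = …0000000111100
AND   = 0000000000100 = 4
(x & -x isolates the lowest set bit of x.)

4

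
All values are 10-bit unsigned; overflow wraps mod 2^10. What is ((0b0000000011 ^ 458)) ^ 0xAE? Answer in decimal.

0b0000000011 = 0000000011
458 = 0111001010
→ ^ → 0111001001 = 457
0xAE = 0010101110
→ ^ → 0101100111 = 359

359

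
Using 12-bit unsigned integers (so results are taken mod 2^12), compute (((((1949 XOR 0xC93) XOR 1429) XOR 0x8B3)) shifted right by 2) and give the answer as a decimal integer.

1949 = 011110011101
0xC93 = 110010010011
→ XOR → 101100001110 = 2830
1429 = 010110010101
→ XOR → 111010011011 = 3739
0x8B3 = 100010110011
→ XOR → 011000101000 = 1576
→ shifted right by 2 → 000110001010 = 394

394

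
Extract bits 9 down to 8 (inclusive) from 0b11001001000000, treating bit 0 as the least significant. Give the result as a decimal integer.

2

v = 11001001000000
Shift right by 8: 110010
Mask low 2 bits: 10 = 2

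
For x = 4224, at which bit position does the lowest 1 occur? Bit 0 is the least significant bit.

4224 = 1000010000000
Trailing zeros: 7, so the lowest set bit is bit 7 (value 128).

7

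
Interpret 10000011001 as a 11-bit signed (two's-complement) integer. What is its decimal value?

pattern = 10000011001 (MSB is 1 ⇒ negative)
Invert: 01111100110, add 1 → 01111100111 = 999, so the value is -999.
(Equivalently: 1049 - 2^11 = 1049 - 2048 = -999.)

-999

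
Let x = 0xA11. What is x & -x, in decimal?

x = 101000010001 = 2577
-x (two's complement) = …010111101111
AND   = 000000000001 = 1
(x & -x isolates the lowest set bit of x.)

1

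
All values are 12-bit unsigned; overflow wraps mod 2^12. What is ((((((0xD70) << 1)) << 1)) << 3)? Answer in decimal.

3584

0xD70 = 110101110000
→ << 1 (mod 2^12) → 101011100000 = 2784
→ << 1 (mod 2^12) → 010111000000 = 1472
→ << 3 (mod 2^12) → 111000000000 = 3584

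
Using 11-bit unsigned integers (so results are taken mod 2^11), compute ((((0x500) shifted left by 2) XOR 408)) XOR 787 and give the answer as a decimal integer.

1675

0x500 = 10100000000
→ shifted left by 2 (mod 2^11) → 10000000000 = 1024
408 = 00110011000
→ XOR → 10110011000 = 1432
787 = 01100010011
→ XOR → 11010001011 = 1675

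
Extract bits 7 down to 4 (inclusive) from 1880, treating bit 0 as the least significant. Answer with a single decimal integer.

v = 11101011000
Shift right by 4: 1110101
Mask low 4 bits: 0101 = 5

5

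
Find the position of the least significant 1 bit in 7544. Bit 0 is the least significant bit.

3

7544 = 1110101111000
Trailing zeros: 3, so the lowest set bit is bit 3 (value 8).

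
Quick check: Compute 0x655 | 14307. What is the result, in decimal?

14327

0x655 = 00011001010101
14307 = 11011111100011
 OR → 11011111110111 = 14327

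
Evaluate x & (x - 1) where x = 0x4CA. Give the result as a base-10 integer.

x = 10011001010 = 1226
x - 1 = 10011001001
AND   = 10011001000 = 1224
(x & (x - 1) clears the lowest set bit of x.)

1224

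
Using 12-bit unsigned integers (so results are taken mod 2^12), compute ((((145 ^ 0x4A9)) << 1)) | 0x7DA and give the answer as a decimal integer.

145 = 000010010001
0x4A9 = 010010101001
→ ^ → 010000111000 = 1080
→ << 1 (mod 2^12) → 100001110000 = 2160
0x7DA = 011111011010
→ | → 111111111010 = 4090

4090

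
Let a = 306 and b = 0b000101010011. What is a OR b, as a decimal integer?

371

306 = 100110010
b = 101010011
 OR → 101110011 = 371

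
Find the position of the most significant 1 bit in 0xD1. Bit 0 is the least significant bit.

0xD1 = 11010001
The topmost 1 is at position 7 (since 2^7 = 128 ≤ 209 < 256).

7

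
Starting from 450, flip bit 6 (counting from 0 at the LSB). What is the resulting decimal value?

386

x = 111000010
bit 6 is currently 1; toggle it via x ^ (1 << 6) = x ^ 64
→ 110000010 = 386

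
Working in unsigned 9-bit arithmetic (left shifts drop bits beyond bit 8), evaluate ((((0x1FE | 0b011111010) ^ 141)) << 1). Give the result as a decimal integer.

0x1FE = 111111110
0b011111010 = 011111010
→ | → 111111110 = 510
141 = 010001101
→ ^ → 101110011 = 371
→ << 1 (mod 2^9) → 011100110 = 230

230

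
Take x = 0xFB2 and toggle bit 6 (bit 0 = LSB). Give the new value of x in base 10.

x = 00111110110010
bit 6 is currently 0; toggle it via x ^ (1 << 6) = x ^ 64
→ 00111111110010 = 4082

4082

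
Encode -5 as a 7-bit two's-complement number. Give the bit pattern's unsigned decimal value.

5 in 7 bits: 0000101
Invert: 1111010
Add 1:  1111011 = 123
(Check: 2^7 - 5 = 128 - 5 = 123.)

123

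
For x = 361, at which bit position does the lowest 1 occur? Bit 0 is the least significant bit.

361 = 101101001
Trailing zeros: 0, so the lowest set bit is bit 0 (value 1).

0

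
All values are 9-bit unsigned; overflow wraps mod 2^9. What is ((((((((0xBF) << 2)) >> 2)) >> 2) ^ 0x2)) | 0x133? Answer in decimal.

319

0xBF = 010111111
→ << 2 (mod 2^9) → 011111100 = 252
→ >> 2 → 000111111 = 63
→ >> 2 → 000001111 = 15
0x2 = 000000010
→ ^ → 000001101 = 13
0x133 = 100110011
→ | → 100111111 = 319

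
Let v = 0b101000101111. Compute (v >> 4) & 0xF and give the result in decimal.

2

v = 101000101111
Shift right by 4: 10100010
Mask low 4 bits: 0010 = 2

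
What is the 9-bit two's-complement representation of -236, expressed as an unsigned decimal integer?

236 in 9 bits: 011101100
Invert: 100010011
Add 1:  100010100 = 276
(Check: 2^9 - 236 = 512 - 236 = 276.)

276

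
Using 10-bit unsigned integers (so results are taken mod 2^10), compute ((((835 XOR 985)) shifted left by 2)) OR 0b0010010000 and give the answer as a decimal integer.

760

835 = 1101000011
985 = 1111011001
→ XOR → 0010011010 = 154
→ shifted left by 2 (mod 2^10) → 1001101000 = 616
0b0010010000 = 0010010000
→ OR → 1011111000 = 760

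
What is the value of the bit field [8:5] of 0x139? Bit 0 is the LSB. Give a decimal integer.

v = 0100111001
Shift right by 5: 01001
Mask low 4 bits: 1001 = 9

9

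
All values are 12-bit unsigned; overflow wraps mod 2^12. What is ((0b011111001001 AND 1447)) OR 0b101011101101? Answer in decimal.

0b011111001001 = 011111001001
1447 = 010110100111
→ AND → 010110000001 = 1409
0b101011101101 = 101011101101
→ OR → 111111101101 = 4077

4077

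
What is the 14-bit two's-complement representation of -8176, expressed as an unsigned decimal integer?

8176 in 14 bits: 01111111110000
Invert: 10000000001111
Add 1:  10000000010000 = 8208
(Check: 2^14 - 8176 = 16384 - 8176 = 8208.)

8208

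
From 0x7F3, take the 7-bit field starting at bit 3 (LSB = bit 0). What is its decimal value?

v = 0011111110011
Shift right by 3: 0011111110
Mask low 7 bits: 1111110 = 126

126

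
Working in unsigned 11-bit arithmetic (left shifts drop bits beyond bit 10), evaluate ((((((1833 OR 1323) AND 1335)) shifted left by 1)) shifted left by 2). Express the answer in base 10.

1833 = 11100101001
1323 = 10100101011
→ OR → 11100101011 = 1835
1335 = 10100110111
→ AND → 10100100011 = 1315
→ shifted left by 1 (mod 2^11) → 01001000110 = 582
→ shifted left by 2 (mod 2^11) → 00100011000 = 280

280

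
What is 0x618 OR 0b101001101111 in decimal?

3711

0x618 = 011000011000
b = 101001101111
 OR → 111001111111 = 3711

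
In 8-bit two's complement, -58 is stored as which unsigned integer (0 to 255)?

58 in 8 bits: 00111010
Invert: 11000101
Add 1:  11000110 = 198
(Check: 2^8 - 58 = 256 - 58 = 198.)

198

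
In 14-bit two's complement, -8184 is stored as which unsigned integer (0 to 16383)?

8200

8184 in 14 bits: 01111111111000
Invert: 10000000000111
Add 1:  10000000001000 = 8200
(Check: 2^14 - 8184 = 16384 - 8184 = 8200.)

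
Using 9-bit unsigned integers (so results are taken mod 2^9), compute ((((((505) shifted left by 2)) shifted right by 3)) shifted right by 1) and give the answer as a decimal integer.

505 = 111111001
→ shifted left by 2 (mod 2^9) → 111100100 = 484
→ shifted right by 3 → 000111100 = 60
→ shifted right by 1 → 000011110 = 30

30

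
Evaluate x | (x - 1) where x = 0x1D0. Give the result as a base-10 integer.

479

x = 111010000 = 464
x - 1 = 111001111
OR    = 111011111 = 479
(x | (x - 1) sets all bits below the lowest set bit.)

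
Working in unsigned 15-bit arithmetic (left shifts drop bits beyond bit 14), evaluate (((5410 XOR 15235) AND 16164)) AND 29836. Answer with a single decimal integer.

9216

5410 = 001010100100010
15235 = 011101110000011
→ XOR → 010111010100001 = 11937
16164 = 011111100100100
→ AND → 010111000100000 = 11808
29836 = 111010010001100
→ AND → 010010000000000 = 9216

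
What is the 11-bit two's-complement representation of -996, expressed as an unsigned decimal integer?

1052

996 in 11 bits: 01111100100
Invert: 10000011011
Add 1:  10000011100 = 1052
(Check: 2^11 - 996 = 2048 - 996 = 1052.)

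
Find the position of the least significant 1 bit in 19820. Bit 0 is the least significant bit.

19820 = 100110101101100
Trailing zeros: 2, so the lowest set bit is bit 2 (value 4).

2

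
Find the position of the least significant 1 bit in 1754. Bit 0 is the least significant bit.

1754 = 11011011010
Trailing zeros: 1, so the lowest set bit is bit 1 (value 2).

1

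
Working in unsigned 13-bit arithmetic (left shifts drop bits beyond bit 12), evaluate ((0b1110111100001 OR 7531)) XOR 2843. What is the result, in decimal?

0b1110111100001 = 1110111100001
7531 = 1110101101011
→ OR → 1110111101011 = 7659
2843 = 0101100011011
→ XOR → 1011011110000 = 5872

5872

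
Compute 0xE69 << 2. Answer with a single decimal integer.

14756

0xE69 = 00111001101001
shift left by 2 → 11100110100100 = 14756
(equivalently, 3689 × 2^2 = 3689 × 4)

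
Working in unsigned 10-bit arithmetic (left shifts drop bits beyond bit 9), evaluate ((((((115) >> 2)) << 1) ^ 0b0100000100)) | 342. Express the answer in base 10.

382

115 = 0001110011
→ >> 2 → 0000011100 = 28
→ << 1 (mod 2^10) → 0000111000 = 56
0b0100000100 = 0100000100
→ ^ → 0100111100 = 316
342 = 0101010110
→ | → 0101111110 = 382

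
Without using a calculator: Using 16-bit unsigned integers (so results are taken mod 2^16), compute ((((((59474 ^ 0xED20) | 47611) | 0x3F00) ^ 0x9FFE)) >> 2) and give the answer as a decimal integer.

59474 = 1110100001010010
0xED20 = 1110110100100000
→ ^ → 0000010101110010 = 1394
47611 = 1011100111111011
→ | → 1011110111111011 = 48635
0x3F00 = 0011111100000000
→ | → 1011111111111011 = 49147
0x9FFE = 1001111111111110
→ ^ → 0010000000000101 = 8197
→ >> 2 → 0000100000000001 = 2049

2049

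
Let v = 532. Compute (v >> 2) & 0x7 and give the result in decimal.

5

v = 1000010100
Shift right by 2: 10000101
Mask low 3 bits: 101 = 5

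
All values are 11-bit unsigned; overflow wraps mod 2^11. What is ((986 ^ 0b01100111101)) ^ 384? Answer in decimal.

359

986 = 01111011010
0b01100111101 = 01100111101
→ ^ → 00011100111 = 231
384 = 00110000000
→ ^ → 00101100111 = 359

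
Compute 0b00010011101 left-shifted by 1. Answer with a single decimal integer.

314

x = 010011101
shift left by 1 → 100111010 = 314
(equivalently, 157 × 2^1 = 157 × 2)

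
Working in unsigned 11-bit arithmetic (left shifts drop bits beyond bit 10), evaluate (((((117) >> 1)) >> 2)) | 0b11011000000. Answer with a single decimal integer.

117 = 00001110101
→ >> 1 → 00000111010 = 58
→ >> 2 → 00000001110 = 14
0b11011000000 = 11011000000
→ | → 11011001110 = 1742

1742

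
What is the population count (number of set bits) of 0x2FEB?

0x2FEB = 10111111101011
Count the 1s: 1 + 1 + 1 + 1 + 1 + 1 + 1 + 1 + 1 + 1 + 1 = 11

11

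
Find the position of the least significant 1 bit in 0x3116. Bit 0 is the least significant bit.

1

0x3116 = 11000100010110
Trailing zeros: 1, so the lowest set bit is bit 1 (value 2).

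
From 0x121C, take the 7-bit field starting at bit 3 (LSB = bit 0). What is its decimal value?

v = 1001000011100
Shift right by 3: 1001000011
Mask low 7 bits: 1000011 = 67

67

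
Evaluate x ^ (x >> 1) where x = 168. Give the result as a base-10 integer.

252

x = 10101000 = 168
x>>1 = 01010100
XOR  = 11111100 = 252
(x ^ (x >> 1) gives the standard binary-reflected Gray code of x.)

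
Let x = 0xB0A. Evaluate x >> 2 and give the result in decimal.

0xB0A = 101100001010
shift right by 2 → 001011000010 = 706
(equivalently, floor(2826 / 4))

706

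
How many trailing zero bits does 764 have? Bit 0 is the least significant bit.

764 = 1011111100
Trailing zeros: 2, so the lowest set bit is bit 2 (value 4).

2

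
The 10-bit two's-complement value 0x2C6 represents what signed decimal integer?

-314

pattern = 1011000110 (MSB is 1 ⇒ negative)
Invert: 0100111001, add 1 → 0100111010 = 314, so the value is -314.
(Equivalently: 710 - 2^10 = 710 - 1024 = -314.)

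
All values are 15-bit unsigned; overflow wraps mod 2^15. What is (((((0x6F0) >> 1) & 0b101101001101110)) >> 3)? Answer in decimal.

77

0x6F0 = 000011011110000
→ >> 1 → 000001101111000 = 888
0b101101001101110 = 101101001101110
→ & → 000001001101000 = 616
→ >> 3 → 000000001001101 = 77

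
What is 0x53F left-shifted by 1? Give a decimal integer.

2686

0x53F = 010100111111
shift left by 1 → 101001111110 = 2686
(equivalently, 1343 × 2^1 = 1343 × 2)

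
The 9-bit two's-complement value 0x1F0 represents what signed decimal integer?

pattern = 111110000 (MSB is 1 ⇒ negative)
Invert: 000001111, add 1 → 000010000 = 16, so the value is -16.
(Equivalently: 496 - 2^9 = 496 - 512 = -16.)

-16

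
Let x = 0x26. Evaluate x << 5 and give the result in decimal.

1216

0x26 = 00000100110
shift left by 5 → 10011000000 = 1216
(equivalently, 38 × 2^5 = 38 × 32)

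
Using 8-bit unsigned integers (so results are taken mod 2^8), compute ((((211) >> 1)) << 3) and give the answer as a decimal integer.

211 = 11010011
→ >> 1 → 01101001 = 105
→ << 3 (mod 2^8) → 01001000 = 72

72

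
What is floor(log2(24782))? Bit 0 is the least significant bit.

24782 = 110000011001110
The topmost 1 is at position 14 (since 2^14 = 16384 ≤ 24782 < 32768).

14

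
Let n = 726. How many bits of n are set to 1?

6

726 = 1011010110
Count the 1s: 1 + 1 + 1 + 1 + 1 + 1 = 6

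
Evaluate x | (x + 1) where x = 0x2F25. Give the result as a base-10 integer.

12071

x = 10111100100101 = 12069
x + 1 = 10111100100110
OR    = 10111100100111 = 12071
(x | (x + 1) sets the lowest cleared bit.)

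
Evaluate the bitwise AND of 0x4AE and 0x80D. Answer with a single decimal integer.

0x4AE = 010010101110
0x80D = 100000001101
AND → 000000001100 = 12

12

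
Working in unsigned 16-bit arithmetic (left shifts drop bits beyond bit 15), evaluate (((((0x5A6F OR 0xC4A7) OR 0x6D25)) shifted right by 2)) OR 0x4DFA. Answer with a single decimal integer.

0x5A6F = 0101101001101111
0xC4A7 = 1100010010100111
→ OR → 1101111011101111 = 57071
0x6D25 = 0110110100100101
→ OR → 1111111111101111 = 65519
→ shifted right by 2 → 0011111111111011 = 16379
0x4DFA = 0100110111111010
→ OR → 0111111111111011 = 32763

32763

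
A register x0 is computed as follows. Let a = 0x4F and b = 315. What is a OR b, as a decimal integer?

383

0x4F = 001001111
315 = 100111011
 OR → 101111111 = 383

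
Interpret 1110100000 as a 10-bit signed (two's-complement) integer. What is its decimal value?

-96

pattern = 1110100000 (MSB is 1 ⇒ negative)
Invert: 0001011111, add 1 → 0001100000 = 96, so the value is -96.
(Equivalently: 928 - 2^10 = 928 - 1024 = -96.)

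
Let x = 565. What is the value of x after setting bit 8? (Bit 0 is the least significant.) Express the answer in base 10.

821

x = 0000001000110101
bit 8 is currently 0; set it via x | (1 << 8) = x | 256
→ 0000001100110101 = 821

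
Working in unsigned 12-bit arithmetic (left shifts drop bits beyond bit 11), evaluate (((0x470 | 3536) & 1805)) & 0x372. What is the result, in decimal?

256

0x470 = 010001110000
3536 = 110111010000
→ | → 110111110000 = 3568
1805 = 011100001101
→ & → 010100000000 = 1280
0x372 = 001101110010
→ & → 000100000000 = 256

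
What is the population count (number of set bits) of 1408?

3

1408 = 10110000000
Count the 1s: 1 + 1 + 1 = 3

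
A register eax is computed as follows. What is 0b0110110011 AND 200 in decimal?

a = 110110011
200 = 011001000
AND → 010000000 = 128

128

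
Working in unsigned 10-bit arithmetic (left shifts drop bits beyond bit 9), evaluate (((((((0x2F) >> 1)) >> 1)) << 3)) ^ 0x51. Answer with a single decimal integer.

9

0x2F = 0000101111
→ >> 1 → 0000010111 = 23
→ >> 1 → 0000001011 = 11
→ << 3 (mod 2^10) → 0001011000 = 88
0x51 = 0001010001
→ ^ → 0000001001 = 9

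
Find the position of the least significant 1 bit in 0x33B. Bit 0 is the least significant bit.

0

0x33B = 1100111011
Trailing zeros: 0, so the lowest set bit is bit 0 (value 1).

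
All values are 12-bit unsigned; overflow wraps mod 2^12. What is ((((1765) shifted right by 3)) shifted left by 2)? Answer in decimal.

1765 = 011011100101
→ shifted right by 3 → 000011011100 = 220
→ shifted left by 2 (mod 2^12) → 001101110000 = 880

880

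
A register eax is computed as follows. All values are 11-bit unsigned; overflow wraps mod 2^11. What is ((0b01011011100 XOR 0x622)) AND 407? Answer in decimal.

150

0b01011011100 = 01011011100
0x622 = 11000100010
→ XOR → 10011111110 = 1278
407 = 00110010111
→ AND → 00010010110 = 150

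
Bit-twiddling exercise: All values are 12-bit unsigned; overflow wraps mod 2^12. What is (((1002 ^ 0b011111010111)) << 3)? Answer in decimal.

488

1002 = 001111101010
0b011111010111 = 011111010111
→ ^ → 010000111101 = 1085
→ << 3 (mod 2^12) → 000111101000 = 488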